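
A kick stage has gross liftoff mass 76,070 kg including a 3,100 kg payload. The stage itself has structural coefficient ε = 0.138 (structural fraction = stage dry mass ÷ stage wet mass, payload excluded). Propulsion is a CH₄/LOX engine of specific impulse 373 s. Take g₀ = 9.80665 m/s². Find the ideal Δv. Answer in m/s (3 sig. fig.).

Δv ≈ 6410 m/s

Stage wet mass = m₀ − payload = 76,070 − 3,100 = 72,970 kg.
Stage dry mass = ε × stage wet mass = 0.138 × 72,970 = 10,069.9 kg.
Burnout mass m_f = stage dry + payload = 10,069.9 + 3,100 = 13,169.9 kg.
v_e = Isp · g₀ = 373 × 9.80665 = 3657.9 m/s.
Using Δv = v_e ln(m₀/m_f): Δv = v_e · ln(76,070/13,169.9) = 3657.9 × ln(5.776) = 3657.9 × 1.7537 ≈ 6415 m/s.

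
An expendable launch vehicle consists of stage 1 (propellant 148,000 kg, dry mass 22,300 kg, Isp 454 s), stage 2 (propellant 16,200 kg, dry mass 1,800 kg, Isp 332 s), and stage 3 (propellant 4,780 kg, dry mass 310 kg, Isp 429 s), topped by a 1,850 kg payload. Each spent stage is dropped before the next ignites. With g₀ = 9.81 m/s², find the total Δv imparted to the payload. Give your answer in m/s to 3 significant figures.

Δv ≈ 14600 m/s

Ignition mass of stage 1 = 148,000+22,300 + 16,200+1,800 + 4,780+310 + 1,850 = 195,240 kg.
Stage 1: m₀ = 195,240 kg, m_f = 195,240 − 148,000 = 47,240 kg; Δv = 454×9.81×ln(4.133) = 4453.7×1.4190 ≈ 6320 m/s.
Stage 2: m₀ = 24,940 kg, m_f = 24,940 − 16,200 = 8,740 kg; Δv = 332×9.81×ln(2.854) = 3256.9×1.0486 ≈ 3415 m/s.
Stage 3: m₀ = 6,940 kg, m_f = 6,940 − 4,780 = 2,160 kg; Δv = 429×9.81×ln(3.213) = 4208.5×1.1672 ≈ 4912 m/s.
Total Δv = 6320 + 3415 + 4912 = 14647 m/s.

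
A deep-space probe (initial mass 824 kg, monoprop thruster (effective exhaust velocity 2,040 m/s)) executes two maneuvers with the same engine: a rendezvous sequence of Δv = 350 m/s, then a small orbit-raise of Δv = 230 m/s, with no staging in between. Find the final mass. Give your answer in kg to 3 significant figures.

final mass ≈ 620 kg

After the first burn: m = 824 × exp(−350/2040.0) = 824 × 0.84234 = 694.088 kg.
After the second burn: m = 694.088 × exp(−230/2040.0) = 694.088 × 0.89338 = 620.084 kg.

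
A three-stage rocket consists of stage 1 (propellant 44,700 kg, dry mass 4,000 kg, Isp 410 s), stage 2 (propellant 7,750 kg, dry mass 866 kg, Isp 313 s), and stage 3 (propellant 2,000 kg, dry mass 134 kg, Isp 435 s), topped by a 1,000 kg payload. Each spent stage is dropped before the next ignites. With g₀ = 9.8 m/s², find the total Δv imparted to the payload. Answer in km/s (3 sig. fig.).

Δv ≈ 13.0 km/s

Ignition mass of stage 1 = 44,700+4,000 + 7,750+866 + 2,000+134 + 1,000 = 60,450 kg.
Stage 1: m₀ = 60,450 kg, m_f = 60,450 − 44,700 = 15,750 kg; Δv = 410×9.8×ln(3.838) = 4018.0×1.3450 ≈ 5404 m/s.
Stage 2: m₀ = 11,750 kg, m_f = 11,750 − 7,750 = 4,000 kg; Δv = 313×9.8×ln(2.938) = 3067.4×1.0776 ≈ 3305 m/s.
Stage 3: m₀ = 3,134 kg, m_f = 3,134 − 2,000 = 1,134 kg; Δv = 435×9.8×ln(2.764) = 4263.0×1.0166 ≈ 4334 m/s.
Total Δv = 5404 + 3305 + 4334 = 13043 m/s.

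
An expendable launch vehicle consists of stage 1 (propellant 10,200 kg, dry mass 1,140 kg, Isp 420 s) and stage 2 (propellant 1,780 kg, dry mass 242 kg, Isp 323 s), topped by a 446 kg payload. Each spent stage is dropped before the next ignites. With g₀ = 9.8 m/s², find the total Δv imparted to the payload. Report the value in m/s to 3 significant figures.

Δv ≈ 9570 m/s

Ignition mass of stage 1 = 10,200+1,140 + 1,780+242 + 446 = 13,808 kg.
Stage 1: m₀ = 13,808 kg, m_f = 13,808 − 10,200 = 3,608 kg; Δv = 420×9.8×ln(3.827) = 4116.0×1.3421 ≈ 5524 m/s.
Stage 2: m₀ = 2,468 kg, m_f = 2,468 − 1,780 = 688 kg; Δv = 323×9.8×ln(3.587) = 3165.4×1.2774 ≈ 4043 m/s.
Total Δv = 5524 + 4043 = 9567 m/s.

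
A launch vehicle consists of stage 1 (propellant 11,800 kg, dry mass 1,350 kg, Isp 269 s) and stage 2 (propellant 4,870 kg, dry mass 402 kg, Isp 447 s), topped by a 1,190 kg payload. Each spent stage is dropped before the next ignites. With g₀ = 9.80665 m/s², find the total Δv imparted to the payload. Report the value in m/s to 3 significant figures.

Ignition mass of stage 1 = 11,800+1,350 + 4,870+402 + 1,190 = 19,612 kg.
Stage 1: m₀ = 19,612 kg, m_f = 19,612 − 11,800 = 7,812 kg; Δv = 269×9.80665×ln(2.51) = 2638.0×0.9205 ≈ 2428 m/s.
Stage 2: m₀ = 6,462 kg, m_f = 6,462 − 4,870 = 1,592 kg; Δv = 447×9.80665×ln(4.059) = 4383.6×1.4009 ≈ 6141 m/s.
Total Δv = 2428 + 6141 = 8569 m/s.

Δv ≈ 8570 m/s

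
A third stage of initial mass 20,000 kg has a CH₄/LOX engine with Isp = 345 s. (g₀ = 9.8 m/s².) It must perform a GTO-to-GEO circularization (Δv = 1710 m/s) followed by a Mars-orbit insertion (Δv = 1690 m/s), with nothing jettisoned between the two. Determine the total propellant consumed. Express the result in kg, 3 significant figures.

total propellant consumed ≈ 12700 kg

v_e = Isp · g₀ = 345 × 9.8 = 3381.0 m/s.
After the first burn: m = 20000 × exp(−1710/3381.0) = 20000 × 0.60304 = 12,060.8 kg.
After the second burn: m = 12,060.8 × exp(−1690/3381.0) = 12,060.8 × 0.60662 = 7,316.32 kg.
Total propellant = m₀ − m_final = 20000 − 7,316.32 = 12,683.68 kg.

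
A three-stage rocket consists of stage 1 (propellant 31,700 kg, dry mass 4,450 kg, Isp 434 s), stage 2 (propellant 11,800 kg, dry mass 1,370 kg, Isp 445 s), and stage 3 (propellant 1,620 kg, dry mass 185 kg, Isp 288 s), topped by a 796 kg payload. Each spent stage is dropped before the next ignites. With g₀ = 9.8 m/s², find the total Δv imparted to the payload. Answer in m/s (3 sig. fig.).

Δv ≈ 12800 m/s

Ignition mass of stage 1 = 31,700+4,450 + 11,800+1,370 + 1,620+185 + 796 = 51,921 kg.
Stage 1: m₀ = 51,921 kg, m_f = 51,921 − 31,700 = 20,221 kg; Δv = 434×9.8×ln(2.568) = 4253.2×0.9430 ≈ 4011 m/s.
Stage 2: m₀ = 15,771 kg, m_f = 15,771 − 11,800 = 3,971 kg; Δv = 445×9.8×ln(3.972) = 4361.0×1.3792 ≈ 6014 m/s.
Stage 3: m₀ = 2,601 kg, m_f = 2,601 − 1,620 = 981 kg; Δv = 288×9.8×ln(2.651) = 2822.4×0.9751 ≈ 2752 m/s.
Total Δv = 4011 + 6014 + 2752 = 12777 m/s.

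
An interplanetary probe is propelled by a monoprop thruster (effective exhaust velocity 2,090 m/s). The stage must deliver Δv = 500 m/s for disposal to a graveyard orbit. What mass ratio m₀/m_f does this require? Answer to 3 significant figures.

mass ratio ≈ 1.27

m₀/m_f = exp(Δv / v_e) = exp(500 / 2090.0) = exp(0.2392) = 1.2703.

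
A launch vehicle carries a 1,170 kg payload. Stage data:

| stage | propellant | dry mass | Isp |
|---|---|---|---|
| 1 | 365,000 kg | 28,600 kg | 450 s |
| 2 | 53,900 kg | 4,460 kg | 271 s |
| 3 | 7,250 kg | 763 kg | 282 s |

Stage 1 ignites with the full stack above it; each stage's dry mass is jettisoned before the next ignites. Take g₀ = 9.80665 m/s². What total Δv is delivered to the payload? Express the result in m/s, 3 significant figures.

Δv ≈ 15500 m/s

Ignition mass of stage 1 = 365,000+28,600 + 53,900+4,460 + 7,250+763 + 1,170 = 461,143 kg.
Stage 1: m₀ = 461,143 kg, m_f = 461,143 − 365,000 = 96,143 kg; Δv = 450×9.80665×ln(4.796) = 4413.0×1.5679 ≈ 6919 m/s.
Stage 2: m₀ = 67,543 kg, m_f = 67,543 − 53,900 = 13,643 kg; Δv = 271×9.80665×ln(4.951) = 2657.6×1.5995 ≈ 4251 m/s.
Stage 3: m₀ = 9,183 kg, m_f = 9,183 − 7,250 = 1,933 kg; Δv = 282×9.80665×ln(4.751) = 2765.5×1.5583 ≈ 4309 m/s.
Total Δv = 6919 + 4251 + 4309 = 15479 m/s.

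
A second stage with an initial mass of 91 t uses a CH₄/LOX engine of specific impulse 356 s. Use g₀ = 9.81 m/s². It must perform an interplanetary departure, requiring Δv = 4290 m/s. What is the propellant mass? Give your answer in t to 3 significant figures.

propellant mass ≈ 64.4 t

v_e = Isp · g₀ = 356 × 9.81 = 3492.4 m/s.
By the Tsiolkovsky rocket equation, m₀/m_f = exp(Δv / v_e) = exp(4290 / 3492.4) = exp(1.2284) = 3.4157.
m_f = 91 / 3.4157 = 26.6417 t, so propellant = m₀ − m_f = 91 − 26.6417 = 64.3583 t.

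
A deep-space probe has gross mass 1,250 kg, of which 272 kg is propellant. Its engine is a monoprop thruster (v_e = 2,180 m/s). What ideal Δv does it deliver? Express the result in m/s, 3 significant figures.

m_f = m₀ − m_prop = 1,250 − 272 = 978 kg.
Using Δv = v_e ln(m₀/m_f): Δv = v_e · ln(m₀/m_f) = 2180.0 × ln(1.278) = 2180.0 × 0.2454 ≈ 534.9 m/s.

Δv ≈ 535 m/s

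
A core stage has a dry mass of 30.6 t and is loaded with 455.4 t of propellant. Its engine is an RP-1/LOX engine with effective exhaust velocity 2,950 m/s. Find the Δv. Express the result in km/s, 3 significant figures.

m₀ = m_dry + m_prop = 30.6 + 455.4 = 486 t.
From the ideal rocket equation, Δv = v_e · ln(m₀/m_f) = 2950.0 × ln(15.88) = 2950.0 × 2.7652 ≈ 8157.4 m/s.

Δv ≈ 8.16 km/s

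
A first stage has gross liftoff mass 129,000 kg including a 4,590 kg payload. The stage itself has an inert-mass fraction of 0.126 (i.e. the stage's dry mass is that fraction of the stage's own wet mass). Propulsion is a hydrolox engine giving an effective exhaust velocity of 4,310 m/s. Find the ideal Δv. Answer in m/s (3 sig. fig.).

Stage wet mass = m₀ − payload = 129,000 − 4,590 = 124,410 kg.
Stage dry mass = ε × stage wet mass = 0.126 × 124,410 = 15,675.7 kg.
Burnout mass m_f = stage dry + payload = 15,675.7 + 4,590 = 20,265.7 kg.
Δv = v_e · ln(129,000/20,265.7) = 4310.0 × ln(6.365) = 4310.0 × 1.8509 ≈ 7977 m/s.

Δv ≈ 7980 m/s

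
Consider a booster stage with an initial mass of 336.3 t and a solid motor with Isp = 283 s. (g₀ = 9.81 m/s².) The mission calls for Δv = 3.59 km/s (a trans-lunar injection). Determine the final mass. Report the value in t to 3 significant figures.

v_e = Isp · g₀ = 283 × 9.81 = 2776.2 m/s.
m₀/m_f = exp(Δv / v_e) = exp(3590 / 2776.2) = exp(1.2931) = 3.6441.
m_f = m₀ / 3.6441 = 336.3 / 3.6441 = 92.2862 t.

final mass ≈ 92.3 t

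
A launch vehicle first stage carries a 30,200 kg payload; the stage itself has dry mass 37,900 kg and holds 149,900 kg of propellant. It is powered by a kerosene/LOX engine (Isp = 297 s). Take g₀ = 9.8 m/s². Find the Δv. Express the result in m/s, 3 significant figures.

Δv ≈ 3390 m/s

v_e = Isp · g₀ = 297 × 9.8 = 2910.6 m/s.
m₀ = payload + dry + propellant = 30,200 + 37,900 + 149,900 = 218,000 kg.
m_f = payload + dry = 30,200 + 37,900 = 68,100 kg.
By the Tsiolkovsky rocket equation, Δv = v_e · ln(m₀/m_f) = 2910.6 × ln(3.201) = 2910.6 × 1.1635 ≈ 3386.5 m/s.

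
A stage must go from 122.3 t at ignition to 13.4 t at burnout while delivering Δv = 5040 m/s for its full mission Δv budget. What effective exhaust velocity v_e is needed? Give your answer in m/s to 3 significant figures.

v_e ≈ 2280 m/s

ln(m₀/m_f) = ln(122300/13400) = ln(9.127) = 2.2112.
v_e = Δv / ln(m₀/m_f) = 5040 / 2.2112 = 2279.3 m/s.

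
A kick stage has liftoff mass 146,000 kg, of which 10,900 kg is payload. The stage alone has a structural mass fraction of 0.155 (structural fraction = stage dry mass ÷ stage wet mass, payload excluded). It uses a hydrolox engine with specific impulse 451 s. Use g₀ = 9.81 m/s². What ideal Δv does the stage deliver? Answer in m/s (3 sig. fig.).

Stage wet mass = m₀ − payload = 146,000 − 10,900 = 135,100 kg.
Stage dry mass = ε × stage wet mass = 0.155 × 135,100 = 20,940.5 kg.
Burnout mass m_f = stage dry + payload = 20,940.5 + 10,900 = 31,840.5 kg.
v_e = Isp · g₀ = 451 × 9.81 = 4424.3 m/s.
From the ideal rocket equation, Δv = v_e · ln(146,000/31,840.5) = 4424.3 × ln(4.585) = 4424.3 × 1.5229 ≈ 6738 m/s.

Δv ≈ 6740 m/s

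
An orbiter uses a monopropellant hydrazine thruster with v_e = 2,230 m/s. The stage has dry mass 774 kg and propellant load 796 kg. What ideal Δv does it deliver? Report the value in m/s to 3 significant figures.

m₀ = m_dry + m_prop = 774 + 796 = 1,570 kg.
By the Tsiolkovsky rocket equation, Δv = v_e · ln(m₀/m_f) = 2230.0 × ln(2.028) = 2230.0 × 0.7073 ≈ 1577.2 m/s.

Δv ≈ 1580 m/s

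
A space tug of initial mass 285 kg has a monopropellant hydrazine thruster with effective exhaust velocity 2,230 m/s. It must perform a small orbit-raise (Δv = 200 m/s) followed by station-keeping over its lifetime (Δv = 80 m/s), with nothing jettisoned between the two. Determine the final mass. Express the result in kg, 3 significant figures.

After the first burn: m = 285 × exp(−200/2230.0) = 285 × 0.91422 = 260.553 kg.
After the second burn: m = 260.553 × exp(−80/2230.0) = 260.553 × 0.96476 = 251.371 kg.

final mass ≈ 251 kg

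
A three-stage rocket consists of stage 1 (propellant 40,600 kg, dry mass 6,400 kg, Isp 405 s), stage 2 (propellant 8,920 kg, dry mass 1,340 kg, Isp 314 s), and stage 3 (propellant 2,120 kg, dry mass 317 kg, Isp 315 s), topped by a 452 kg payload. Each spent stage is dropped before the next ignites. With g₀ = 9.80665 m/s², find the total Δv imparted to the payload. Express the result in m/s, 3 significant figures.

Δv ≈ 12000 m/s

Ignition mass of stage 1 = 40,600+6,400 + 8,920+1,340 + 2,120+317 + 452 = 60,149 kg.
Stage 1: m₀ = 60,149 kg, m_f = 60,149 − 40,600 = 19,549 kg; Δv = 405×9.80665×ln(3.077) = 3971.7×1.1239 ≈ 4464 m/s.
Stage 2: m₀ = 13,149 kg, m_f = 13,149 − 8,920 = 4,229 kg; Δv = 314×9.80665×ln(3.109) = 3079.3×1.1344 ≈ 3493 m/s.
Stage 3: m₀ = 2,889 kg, m_f = 2,889 − 2,120 = 769 kg; Δv = 315×9.80665×ln(3.757) = 3089.1×1.3236 ≈ 4089 m/s.
Total Δv = 4464 + 3493 + 4089 = 12046 m/s.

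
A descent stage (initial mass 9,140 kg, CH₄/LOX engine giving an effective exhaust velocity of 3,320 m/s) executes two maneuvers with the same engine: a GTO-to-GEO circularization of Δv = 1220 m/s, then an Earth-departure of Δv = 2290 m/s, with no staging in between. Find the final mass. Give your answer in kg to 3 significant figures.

After the first burn: m = 9140 × exp(−1220/3320.0) = 9140 × 0.69248 = 6,329.27 kg.
After the second burn: m = 6,329.27 × exp(−2290/3320.0) = 6,329.27 × 0.50170 = 3,175.39 kg.

final mass ≈ 3180 kg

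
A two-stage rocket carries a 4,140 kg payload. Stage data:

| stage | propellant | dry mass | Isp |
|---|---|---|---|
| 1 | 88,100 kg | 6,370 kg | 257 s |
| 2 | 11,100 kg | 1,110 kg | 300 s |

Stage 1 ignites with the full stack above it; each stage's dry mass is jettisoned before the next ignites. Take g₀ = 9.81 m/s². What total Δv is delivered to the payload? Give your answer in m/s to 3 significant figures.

Δv ≈ 7340 m/s

Ignition mass of stage 1 = 88,100+6,370 + 11,100+1,110 + 4,140 = 110,820 kg.
Stage 1: m₀ = 110,820 kg, m_f = 110,820 − 88,100 = 22,720 kg; Δv = 257×9.81×ln(4.878) = 2521.2×1.5847 ≈ 3995 m/s.
Stage 2: m₀ = 16,350 kg, m_f = 16,350 − 11,100 = 5,250 kg; Δv = 300×9.81×ln(3.114) = 2943.0×1.1360 ≈ 3343 m/s.
Total Δv = 3995 + 3343 = 7338 m/s.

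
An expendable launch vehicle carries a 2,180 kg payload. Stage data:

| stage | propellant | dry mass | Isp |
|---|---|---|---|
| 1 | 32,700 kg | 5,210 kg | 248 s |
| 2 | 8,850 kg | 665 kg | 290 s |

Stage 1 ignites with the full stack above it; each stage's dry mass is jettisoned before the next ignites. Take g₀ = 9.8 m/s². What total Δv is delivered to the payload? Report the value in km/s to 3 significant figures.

Ignition mass of stage 1 = 32,700+5,210 + 8,850+665 + 2,180 = 49,605 kg.
Stage 1: m₀ = 49,605 kg, m_f = 49,605 − 32,700 = 16,905 kg; Δv = 248×9.8×ln(2.934) = 2430.4×1.0765 ≈ 2616 m/s.
Stage 2: m₀ = 11,695 kg, m_f = 11,695 − 8,850 = 2,845 kg; Δv = 290×9.8×ln(4.111) = 2842.0×1.4136 ≈ 4017 m/s.
Total Δv = 2616 + 4017 = 6633 m/s.

Δv ≈ 6.63 km/s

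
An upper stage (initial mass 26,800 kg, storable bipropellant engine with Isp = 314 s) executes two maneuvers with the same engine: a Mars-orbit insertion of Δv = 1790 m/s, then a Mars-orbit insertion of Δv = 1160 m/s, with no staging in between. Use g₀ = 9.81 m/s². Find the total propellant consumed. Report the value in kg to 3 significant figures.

total propellant consumed ≈ 16500 kg

v_e = Isp · g₀ = 314 × 9.81 = 3080.3 m/s.
After the first burn: m = 26800 × exp(−1790/3080.3) = 26800 × 0.55928 = 14,988.7 kg.
After the second burn: m = 14,988.7 × exp(−1160/3080.3) = 14,988.7 × 0.68620 = 10,285.2 kg.
Total propellant = m₀ − m_final = 26800 − 10,285.2 = 16,514.8 kg.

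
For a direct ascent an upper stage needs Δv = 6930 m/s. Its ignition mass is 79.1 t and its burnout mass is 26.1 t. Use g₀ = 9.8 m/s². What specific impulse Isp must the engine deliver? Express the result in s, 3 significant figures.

ln(m₀/m_f) = ln(79100/26100) = ln(3.031) = 1.1088.
v_e = Δv / ln(m₀/m_f) = 6930 / 1.1088 = 6250.1 m/s.
Isp = v_e / g₀ = 6250.1 / 9.8 = 637.8 s.

Isp ≈ 638 s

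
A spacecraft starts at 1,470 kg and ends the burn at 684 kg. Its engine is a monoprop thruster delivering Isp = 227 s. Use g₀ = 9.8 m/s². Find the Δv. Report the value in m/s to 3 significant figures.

Δv ≈ 1700 m/s

v_e = Isp · g₀ = 227 × 9.8 = 2224.6 m/s.
Rocket equation: Δv = v_e · ln(m₀/m_f) = 2224.6 × ln(2.149) = 2224.6 × 0.7651 ≈ 1702.0 m/s.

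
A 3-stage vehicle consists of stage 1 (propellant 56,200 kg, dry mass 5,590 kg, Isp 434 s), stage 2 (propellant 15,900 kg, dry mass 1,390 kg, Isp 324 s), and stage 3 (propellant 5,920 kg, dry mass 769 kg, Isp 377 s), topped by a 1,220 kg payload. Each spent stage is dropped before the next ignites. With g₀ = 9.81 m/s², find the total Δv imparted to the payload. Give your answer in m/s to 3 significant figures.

Δv ≈ 12700 m/s

Ignition mass of stage 1 = 56,200+5,590 + 15,900+1,390 + 5,920+769 + 1,220 = 86,989 kg.
Stage 1: m₀ = 86,989 kg, m_f = 86,989 − 56,200 = 30,789 kg; Δv = 434×9.81×ln(2.825) = 4257.5×1.0386 ≈ 4422 m/s.
Stage 2: m₀ = 25,199 kg, m_f = 25,199 − 15,900 = 9,299 kg; Δv = 324×9.81×ln(2.71) = 3178.4×0.9969 ≈ 3169 m/s.
Stage 3: m₀ = 7,909 kg, m_f = 7,909 − 5,920 = 1,989 kg; Δv = 377×9.81×ln(3.976) = 3698.4×1.3804 ≈ 5105 m/s.
Total Δv = 4422 + 3169 + 5105 = 12696 m/s.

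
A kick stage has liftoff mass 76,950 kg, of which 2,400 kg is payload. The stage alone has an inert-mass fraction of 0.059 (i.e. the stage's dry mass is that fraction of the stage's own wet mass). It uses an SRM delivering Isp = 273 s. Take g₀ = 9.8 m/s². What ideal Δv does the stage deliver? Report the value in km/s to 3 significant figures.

Stage wet mass = m₀ − payload = 76,950 − 2,400 = 74,550 kg.
Stage dry mass = ε × stage wet mass = 0.059 × 74,550 = 4,398.45 kg.
Burnout mass m_f = stage dry + payload = 4,398.45 + 2,400 = 6,798.45 kg.
v_e = Isp · g₀ = 273 × 9.8 = 2675.4 m/s.
From the ideal rocket equation, Δv = v_e · ln(76,950/6,798.45) = 2675.4 × ln(11.32) = 2675.4 × 2.4265 ≈ 6492 m/s.

Δv ≈ 6.49 km/s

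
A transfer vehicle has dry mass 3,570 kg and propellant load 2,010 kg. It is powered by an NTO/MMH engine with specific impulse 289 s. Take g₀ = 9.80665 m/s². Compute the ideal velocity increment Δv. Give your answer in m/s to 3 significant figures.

Δv ≈ 1270 m/s

v_e = Isp · g₀ = 289 × 9.80665 = 2834.1 m/s.
m₀ = m_dry + m_prop = 3,570 + 2,010 = 5,580 kg.
By the Tsiolkovsky rocket equation, Δv = v_e · ln(m₀/m_f) = 2834.1 × ln(1.563) = 2834.1 × 0.4466 ≈ 1265.8 m/s.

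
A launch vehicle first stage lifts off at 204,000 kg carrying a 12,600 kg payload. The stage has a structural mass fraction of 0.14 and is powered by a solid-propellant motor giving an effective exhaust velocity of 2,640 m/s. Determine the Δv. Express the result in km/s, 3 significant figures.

Stage wet mass = m₀ − payload = 204,000 − 12,600 = 191,400 kg.
Stage dry mass = ε × stage wet mass = 0.14 × 191,400 = 26,796 kg.
Burnout mass m_f = stage dry + payload = 26,796 + 12,600 = 39,396 kg.
By the Tsiolkovsky rocket equation, Δv = v_e · ln(204,000/39,396) = 2640.0 × ln(5.178) = 2640.0 × 1.6445 ≈ 4341 m/s.

Δv ≈ 4.34 km/s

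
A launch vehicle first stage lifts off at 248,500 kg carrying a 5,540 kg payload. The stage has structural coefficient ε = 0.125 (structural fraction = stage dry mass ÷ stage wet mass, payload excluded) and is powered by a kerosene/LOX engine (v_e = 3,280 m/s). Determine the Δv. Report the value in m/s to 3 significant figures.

Stage wet mass = m₀ − payload = 248,500 − 5,540 = 242,960 kg.
Stage dry mass = ε × stage wet mass = 0.125 × 242,960 = 30,370 kg.
Burnout mass m_f = stage dry + payload = 30,370 + 5,540 = 35,910 kg.
From the ideal rocket equation, Δv = v_e · ln(248,500/35,910) = 3280.0 × ln(6.92) = 3280.0 × 1.9344 ≈ 6345 m/s.

Δv ≈ 6340 m/s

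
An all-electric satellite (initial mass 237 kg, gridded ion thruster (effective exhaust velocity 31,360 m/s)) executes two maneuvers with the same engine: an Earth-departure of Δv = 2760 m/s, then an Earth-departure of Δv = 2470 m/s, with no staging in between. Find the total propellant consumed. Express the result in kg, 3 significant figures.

After the first burn: m = 237 × exp(−2760/31360.0) = 237 × 0.91575 = 217.033 kg.
After the second burn: m = 217.033 × exp(−2470/31360.0) = 217.033 × 0.92426 = 200.595 kg.
Total propellant = m₀ − m_final = 237 − 200.595 = 36.405 kg.

total propellant consumed ≈ 36.4 kg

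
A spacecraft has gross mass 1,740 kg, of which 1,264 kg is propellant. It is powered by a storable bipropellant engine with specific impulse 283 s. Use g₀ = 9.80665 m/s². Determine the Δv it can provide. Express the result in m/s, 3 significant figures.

v_e = Isp · g₀ = 283 × 9.80665 = 2775.3 m/s.
m_f = m₀ − m_prop = 1,740 − 1,264 = 476 kg.
Δv = v_e · ln(m₀/m_f) = 2775.3 × ln(3.655) = 2775.3 × 1.2962 ≈ 3597.4 m/s.

Δv ≈ 3600 m/s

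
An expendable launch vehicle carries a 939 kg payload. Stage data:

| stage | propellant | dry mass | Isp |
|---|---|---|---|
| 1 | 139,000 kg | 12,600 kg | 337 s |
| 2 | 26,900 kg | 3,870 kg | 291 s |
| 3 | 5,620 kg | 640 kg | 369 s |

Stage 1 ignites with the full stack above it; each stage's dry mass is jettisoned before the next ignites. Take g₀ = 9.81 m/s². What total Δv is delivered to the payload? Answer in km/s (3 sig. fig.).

Δv ≈ 13.4 km/s

Ignition mass of stage 1 = 139,000+12,600 + 26,900+3,870 + 5,620+640 + 939 = 189,569 kg.
Stage 1: m₀ = 189,569 kg, m_f = 189,569 − 139,000 = 50,569 kg; Δv = 337×9.81×ln(3.749) = 3306.0×1.3214 ≈ 4369 m/s.
Stage 2: m₀ = 37,969 kg, m_f = 37,969 − 26,900 = 11,069 kg; Δv = 291×9.81×ln(3.43) = 2854.7×1.2326 ≈ 3519 m/s.
Stage 3: m₀ = 7,199 kg, m_f = 7,199 − 5,620 = 1,579 kg; Δv = 369×9.81×ln(4.559) = 3619.9×1.5172 ≈ 5492 m/s.
Total Δv = 4369 + 3519 + 5492 = 13380 m/s.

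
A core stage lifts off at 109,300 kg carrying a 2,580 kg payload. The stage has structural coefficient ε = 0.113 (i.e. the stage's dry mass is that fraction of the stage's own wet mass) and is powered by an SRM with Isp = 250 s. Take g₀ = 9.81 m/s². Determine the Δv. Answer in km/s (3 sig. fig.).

Δv ≈ 4.93 km/s

Stage wet mass = m₀ − payload = 109,300 − 2,580 = 106,720 kg.
Stage dry mass = ε × stage wet mass = 0.113 × 106,720 = 12,059.4 kg.
Burnout mass m_f = stage dry + payload = 12,059.4 + 2,580 = 14,639.4 kg.
v_e = Isp · g₀ = 250 × 9.81 = 2452.5 m/s.
From the ideal rocket equation, Δv = v_e · ln(109,300/14,639.4) = 2452.5 × ln(7.466) = 2452.5 × 2.0104 ≈ 4930 m/s.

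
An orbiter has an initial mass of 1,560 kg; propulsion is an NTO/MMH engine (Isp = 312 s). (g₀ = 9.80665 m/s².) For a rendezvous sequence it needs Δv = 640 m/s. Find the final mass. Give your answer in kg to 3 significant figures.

v_e = Isp · g₀ = 312 × 9.80665 = 3059.7 m/s.
By the Tsiolkovsky rocket equation, m₀/m_f = exp(Δv / v_e) = exp(640 / 3059.7) = exp(0.2092) = 1.2327.
m_f = m₀ / 1.2327 = 1,560 / 1.2327 = 1,265.51 kg.

final mass ≈ 1270 kg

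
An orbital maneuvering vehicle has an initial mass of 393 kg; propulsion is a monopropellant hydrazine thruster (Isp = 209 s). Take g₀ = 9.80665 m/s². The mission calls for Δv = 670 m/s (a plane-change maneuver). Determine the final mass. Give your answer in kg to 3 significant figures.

final mass ≈ 283 kg

v_e = Isp · g₀ = 209 × 9.80665 = 2049.6 m/s.
Rocket equation: m₀/m_f = exp(Δv / v_e) = exp(670 / 2049.6) = exp(0.3269) = 1.3867.
m_f = m₀ / 1.3867 = 393 / 1.3867 = 283.407 kg.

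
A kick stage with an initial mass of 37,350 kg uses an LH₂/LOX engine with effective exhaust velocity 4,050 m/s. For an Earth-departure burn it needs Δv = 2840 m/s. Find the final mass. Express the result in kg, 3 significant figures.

m₀/m_f = exp(Δv / v_e) = exp(2840 / 4050.0) = exp(0.7012) = 2.0162.
m_f = m₀ / 2.0162 = 37,350 / 2.0162 = 18,524.9 kg.

final mass ≈ 18500 kg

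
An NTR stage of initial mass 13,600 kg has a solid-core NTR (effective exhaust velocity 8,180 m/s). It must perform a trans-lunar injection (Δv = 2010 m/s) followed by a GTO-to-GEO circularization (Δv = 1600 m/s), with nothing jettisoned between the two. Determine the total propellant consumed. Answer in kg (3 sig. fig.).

total propellant consumed ≈ 4850 kg

After the first burn: m = 13600 × exp(−2010/8180.0) = 13600 × 0.78214 = 10,637.1 kg.
After the second burn: m = 10,637.1 × exp(−1600/8180.0) = 10,637.1 × 0.82234 = 8,747.31 kg.
Total propellant = m₀ − m_final = 13600 − 8,747.31 = 4,852.69 kg.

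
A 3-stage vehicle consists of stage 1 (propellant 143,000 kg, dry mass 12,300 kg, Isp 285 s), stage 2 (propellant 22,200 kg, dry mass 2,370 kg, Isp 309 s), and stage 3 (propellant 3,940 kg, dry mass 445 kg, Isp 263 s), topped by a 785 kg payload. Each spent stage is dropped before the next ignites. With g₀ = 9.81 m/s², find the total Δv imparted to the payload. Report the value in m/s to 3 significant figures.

Δv ≈ 12000 m/s

Ignition mass of stage 1 = 143,000+12,300 + 22,200+2,370 + 3,940+445 + 785 = 185,040 kg.
Stage 1: m₀ = 185,040 kg, m_f = 185,040 − 143,000 = 42,040 kg; Δv = 285×9.81×ln(4.402) = 2795.9×1.4820 ≈ 4143 m/s.
Stage 2: m₀ = 29,740 kg, m_f = 29,740 − 22,200 = 7,540 kg; Δv = 309×9.81×ln(3.944) = 3031.3×1.3723 ≈ 4160 m/s.
Stage 3: m₀ = 5,170 kg, m_f = 5,170 − 3,940 = 1,230 kg; Δv = 263×9.81×ln(4.203) = 2580.0×1.4359 ≈ 3705 m/s.
Total Δv = 4143 + 4160 + 3705 = 12008 m/s.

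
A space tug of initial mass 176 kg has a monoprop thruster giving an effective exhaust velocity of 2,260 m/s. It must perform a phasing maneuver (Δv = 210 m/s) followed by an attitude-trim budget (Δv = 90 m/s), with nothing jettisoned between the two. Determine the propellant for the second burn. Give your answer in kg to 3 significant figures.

After the first burn: m = 176 × exp(−210/2260.0) = 176 × 0.91127 = 160.384 kg.
After the second burn: m = 160.384 × exp(−90/2260.0) = 160.384 × 0.96096 = 154.123 kg.
Second-burn propellant = 160.384 − 154.123 = 6.261 kg.

propellant for the second burn ≈ 6.26 kg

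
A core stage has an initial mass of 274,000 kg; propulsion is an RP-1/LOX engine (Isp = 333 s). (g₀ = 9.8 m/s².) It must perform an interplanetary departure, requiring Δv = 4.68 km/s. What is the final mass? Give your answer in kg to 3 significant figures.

v_e = Isp · g₀ = 333 × 9.8 = 3263.4 m/s.
Using Δv = v_e ln(m₀/m_f): m₀/m_f = exp(Δv / v_e) = exp(4680 / 3263.4) = exp(1.4341) = 4.1958.
m_f = m₀ / 4.1958 = 274,000 / 4.1958 = 65,303.4 kg.

final mass ≈ 65300 kg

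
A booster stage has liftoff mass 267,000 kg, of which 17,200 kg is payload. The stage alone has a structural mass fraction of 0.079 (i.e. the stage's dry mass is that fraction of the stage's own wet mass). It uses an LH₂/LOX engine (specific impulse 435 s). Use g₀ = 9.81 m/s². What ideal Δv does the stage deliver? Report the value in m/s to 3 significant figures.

Δv ≈ 8440 m/s

Stage wet mass = m₀ − payload = 267,000 − 17,200 = 249,800 kg.
Stage dry mass = ε × stage wet mass = 0.079 × 249,800 = 19,734.2 kg.
Burnout mass m_f = stage dry + payload = 19,734.2 + 17,200 = 36,934.2 kg.
v_e = Isp · g₀ = 435 × 9.81 = 4267.4 m/s.
Δv = v_e · ln(267,000/36,934.2) = 4267.4 × ln(7.229) = 4267.4 × 1.9781 ≈ 8441 m/s.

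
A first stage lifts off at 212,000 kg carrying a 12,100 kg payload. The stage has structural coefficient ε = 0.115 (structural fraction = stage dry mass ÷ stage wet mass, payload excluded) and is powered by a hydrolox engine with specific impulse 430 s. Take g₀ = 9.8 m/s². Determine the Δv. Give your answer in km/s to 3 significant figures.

Δv ≈ 7.58 km/s

Stage wet mass = m₀ − payload = 212,000 − 12,100 = 199,900 kg.
Stage dry mass = ε × stage wet mass = 0.115 × 199,900 = 22,988.5 kg.
Burnout mass m_f = stage dry + payload = 22,988.5 + 12,100 = 35,088.5 kg.
v_e = Isp · g₀ = 430 × 9.8 = 4214.0 m/s.
Δv = v_e · ln(212,000/35,088.5) = 4214.0 × ln(6.042) = 4214.0 × 1.7987 ≈ 7580 m/s.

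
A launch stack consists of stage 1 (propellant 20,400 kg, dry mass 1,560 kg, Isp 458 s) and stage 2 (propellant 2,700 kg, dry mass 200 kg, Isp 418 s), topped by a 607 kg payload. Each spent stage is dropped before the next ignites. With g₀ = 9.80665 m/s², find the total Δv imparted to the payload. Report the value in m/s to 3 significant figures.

Ignition mass of stage 1 = 20,400+1,560 + 2,700+200 + 607 = 25,467 kg.
Stage 1: m₀ = 25,467 kg, m_f = 25,467 − 20,400 = 5,067 kg; Δv = 458×9.80665×ln(5.026) = 4491.4×1.6146 ≈ 7252 m/s.
Stage 2: m₀ = 3,507 kg, m_f = 3,507 − 2,700 = 807 kg; Δv = 418×9.80665×ln(4.346) = 4099.2×1.4692 ≈ 6022 m/s.
Total Δv = 7252 + 6022 = 13274 m/s.

Δv ≈ 13300 m/s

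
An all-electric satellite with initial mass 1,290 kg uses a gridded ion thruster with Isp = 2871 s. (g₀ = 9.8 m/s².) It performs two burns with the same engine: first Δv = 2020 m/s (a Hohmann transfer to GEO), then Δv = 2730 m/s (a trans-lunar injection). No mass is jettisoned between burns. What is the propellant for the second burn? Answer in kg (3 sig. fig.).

propellant for the second burn ≈ 111 kg

v_e = Isp · g₀ = 2871 × 9.8 = 28135.8 m/s.
After the first burn: m = 1290 × exp(−2020/28135.8) = 1290 × 0.93072 = 1,200.63 kg.
After the second burn: m = 1,200.63 × exp(−2730/28135.8) = 1,200.63 × 0.90753 = 1,089.61 kg.
Second-burn propellant = 1,200.63 − 1,089.61 = 111.02 kg.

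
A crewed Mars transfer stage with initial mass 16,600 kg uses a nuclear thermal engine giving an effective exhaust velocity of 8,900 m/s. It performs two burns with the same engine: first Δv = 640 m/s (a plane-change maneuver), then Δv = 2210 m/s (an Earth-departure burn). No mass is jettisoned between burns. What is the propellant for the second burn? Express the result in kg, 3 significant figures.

After the first burn: m = 16600 × exp(−640/8900.0) = 16600 × 0.93061 = 15,448.1 kg.
After the second burn: m = 15,448.1 × exp(−2210/8900.0) = 15,448.1 × 0.78011 = 12,051.2 kg.
Second-burn propellant = 15,448.1 − 12,051.2 = 3,396.9 kg.

propellant for the second burn ≈ 3400 kg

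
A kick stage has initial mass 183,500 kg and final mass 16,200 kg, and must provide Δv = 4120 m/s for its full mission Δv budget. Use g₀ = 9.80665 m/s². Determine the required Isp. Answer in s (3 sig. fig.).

ln(m₀/m_f) = ln(183500/16200) = ln(11.33) = 2.4272.
By the Tsiolkovsky rocket equation, v_e = Δv / ln(m₀/m_f) = 4120 / 2.4272 = 1697.4 m/s.
Isp = v_e / g₀ = 1697.4 / 9.80665 = 173.1 s.

Isp ≈ 173 s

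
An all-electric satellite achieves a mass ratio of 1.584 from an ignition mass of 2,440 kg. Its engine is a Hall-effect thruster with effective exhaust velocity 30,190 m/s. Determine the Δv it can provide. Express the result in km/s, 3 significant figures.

Δv = v_e · ln(1.584) = 30190.0 × 0.4600 ≈ 13886.0 m/s.

Δv ≈ 13.9 km/s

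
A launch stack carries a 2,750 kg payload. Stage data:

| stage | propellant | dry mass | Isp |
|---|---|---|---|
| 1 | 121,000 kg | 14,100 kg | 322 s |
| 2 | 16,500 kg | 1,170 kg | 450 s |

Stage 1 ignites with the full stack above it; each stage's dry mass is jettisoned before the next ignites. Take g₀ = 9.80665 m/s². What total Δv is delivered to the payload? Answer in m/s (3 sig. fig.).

Ignition mass of stage 1 = 121,000+14,100 + 16,500+1,170 + 2,750 = 155,520 kg.
Stage 1: m₀ = 155,520 kg, m_f = 155,520 − 121,000 = 34,520 kg; Δv = 322×9.80665×ln(4.505) = 3157.7×1.5052 ≈ 4753 m/s.
Stage 2: m₀ = 20,420 kg, m_f = 20,420 − 16,500 = 3,920 kg; Δv = 450×9.80665×ln(5.209) = 4413.0×1.6504 ≈ 7283 m/s.
Total Δv = 4753 + 7283 = 12036 m/s.

Δv ≈ 12000 m/s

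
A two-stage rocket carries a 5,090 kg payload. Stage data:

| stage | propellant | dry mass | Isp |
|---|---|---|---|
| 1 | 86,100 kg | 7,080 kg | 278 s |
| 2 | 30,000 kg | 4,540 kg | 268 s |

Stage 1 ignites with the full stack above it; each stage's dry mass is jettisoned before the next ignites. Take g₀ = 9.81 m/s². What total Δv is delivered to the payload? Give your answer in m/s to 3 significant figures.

Δv ≈ 6570 m/s

Ignition mass of stage 1 = 86,100+7,080 + 30,000+4,540 + 5,090 = 132,810 kg.
Stage 1: m₀ = 132,810 kg, m_f = 132,810 − 86,100 = 46,710 kg; Δv = 278×9.81×ln(2.843) = 2727.2×1.0450 ≈ 2850 m/s.
Stage 2: m₀ = 39,630 kg, m_f = 39,630 − 30,000 = 9,630 kg; Δv = 268×9.81×ln(4.115) = 2629.1×1.4147 ≈ 3719 m/s.
Total Δv = 2850 + 3719 = 6569 m/s.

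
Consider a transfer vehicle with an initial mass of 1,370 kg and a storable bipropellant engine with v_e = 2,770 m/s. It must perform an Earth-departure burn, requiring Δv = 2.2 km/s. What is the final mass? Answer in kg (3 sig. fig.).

final mass ≈ 619 kg

m₀/m_f = exp(Δv / v_e) = exp(2200 / 2770.0) = exp(0.7942) = 2.2127.
m_f = m₀ / 2.2127 = 1,370 / 2.2127 = 619.153 kg.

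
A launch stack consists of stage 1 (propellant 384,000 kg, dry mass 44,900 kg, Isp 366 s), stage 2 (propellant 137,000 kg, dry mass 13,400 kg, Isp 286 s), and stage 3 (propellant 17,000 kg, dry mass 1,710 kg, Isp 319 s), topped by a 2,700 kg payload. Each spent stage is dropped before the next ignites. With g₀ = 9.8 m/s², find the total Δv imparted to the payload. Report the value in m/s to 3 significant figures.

Δv ≈ 13100 m/s

Ignition mass of stage 1 = 384,000+44,900 + 137,000+13,400 + 17,000+1,710 + 2,700 = 600,710 kg.
Stage 1: m₀ = 600,710 kg, m_f = 600,710 − 384,000 = 216,710 kg; Δv = 366×9.8×ln(2.772) = 3586.8×1.0196 ≈ 3657 m/s.
Stage 2: m₀ = 171,810 kg, m_f = 171,810 − 137,000 = 34,810 kg; Δv = 286×9.8×ln(4.936) = 2802.8×1.5965 ≈ 4475 m/s.
Stage 3: m₀ = 21,410 kg, m_f = 21,410 − 17,000 = 4,410 kg; Δv = 319×9.8×ln(4.855) = 3126.2×1.5800 ≈ 4939 m/s.
Total Δv = 3657 + 4475 + 4939 = 13071 m/s.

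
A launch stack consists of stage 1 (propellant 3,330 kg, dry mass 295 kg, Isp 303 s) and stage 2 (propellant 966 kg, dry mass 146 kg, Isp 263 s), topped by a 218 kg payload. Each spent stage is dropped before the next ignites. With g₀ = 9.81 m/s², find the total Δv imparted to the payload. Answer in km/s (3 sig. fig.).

Ignition mass of stage 1 = 3,330+295 + 966+146 + 218 = 4,955 kg.
Stage 1: m₀ = 4,955 kg, m_f = 4,955 − 3,330 = 1,625 kg; Δv = 303×9.81×ln(3.049) = 2972.4×1.1149 ≈ 3314 m/s.
Stage 2: m₀ = 1,330 kg, m_f = 1,330 − 966 = 364 kg; Δv = 263×9.81×ln(3.654) = 2580.0×1.2958 ≈ 3343 m/s.
Total Δv = 3314 + 3343 = 6657 m/s.

Δv ≈ 6.66 km/s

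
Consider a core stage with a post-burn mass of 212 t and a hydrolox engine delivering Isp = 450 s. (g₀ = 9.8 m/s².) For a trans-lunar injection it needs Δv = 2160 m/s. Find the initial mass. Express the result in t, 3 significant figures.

v_e = Isp · g₀ = 450 × 9.8 = 4410.0 m/s.
From the ideal rocket equation, m₀/m_f = exp(Δv / v_e) = exp(2160 / 4410.0) = exp(0.4898) = 1.6320.
m₀ = m_f × 1.6320 = 212 × 1.6320 = 345.984 t.

initial mass ≈ 346 t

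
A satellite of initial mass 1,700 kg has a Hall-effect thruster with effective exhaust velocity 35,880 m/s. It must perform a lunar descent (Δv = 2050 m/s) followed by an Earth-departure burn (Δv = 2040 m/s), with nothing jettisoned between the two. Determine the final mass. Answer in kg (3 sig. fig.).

After the first burn: m = 1700 × exp(−2050/35880.0) = 1700 × 0.94447 = 1,605.6 kg.
After the second burn: m = 1,605.6 × exp(−2040/35880.0) = 1,605.6 × 0.94473 = 1,516.86 kg.

final mass ≈ 1520 kg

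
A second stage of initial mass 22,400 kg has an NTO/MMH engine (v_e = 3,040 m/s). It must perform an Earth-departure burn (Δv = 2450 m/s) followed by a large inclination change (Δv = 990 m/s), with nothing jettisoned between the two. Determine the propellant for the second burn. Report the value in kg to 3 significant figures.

After the first burn: m = 22400 × exp(−2450/3040.0) = 22400 × 0.44668 = 10,005.6 kg.
After the second burn: m = 10,005.6 × exp(−990/3040.0) = 10,005.6 × 0.72205 = 7,224.54 kg.
Second-burn propellant = 10,005.6 − 7,224.54 = 2,781.06 kg.

propellant for the second burn ≈ 2780 kg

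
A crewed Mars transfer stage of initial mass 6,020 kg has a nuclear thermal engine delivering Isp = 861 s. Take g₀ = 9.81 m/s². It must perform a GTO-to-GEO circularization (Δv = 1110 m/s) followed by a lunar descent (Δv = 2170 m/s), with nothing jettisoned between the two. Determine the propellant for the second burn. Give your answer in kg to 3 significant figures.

propellant for the second burn ≈ 1200 kg

v_e = Isp · g₀ = 861 × 9.81 = 8446.4 m/s.
After the first burn: m = 6020 × exp(−1110/8446.4) = 6020 × 0.87685 = 5,278.64 kg.
After the second burn: m = 5,278.64 × exp(−2170/8446.4) = 5,278.64 × 0.77343 = 4,082.66 kg.
Second-burn propellant = 5,278.64 − 4,082.66 = 1,195.98 kg.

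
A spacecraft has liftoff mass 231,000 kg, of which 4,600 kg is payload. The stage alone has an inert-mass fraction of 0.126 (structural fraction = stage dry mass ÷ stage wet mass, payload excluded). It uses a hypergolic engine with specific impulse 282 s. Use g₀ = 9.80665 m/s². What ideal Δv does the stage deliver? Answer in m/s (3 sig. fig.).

Stage wet mass = m₀ − payload = 231,000 − 4,600 = 226,400 kg.
Stage dry mass = ε × stage wet mass = 0.126 × 226,400 = 28,526.4 kg.
Burnout mass m_f = stage dry + payload = 28,526.4 + 4,600 = 33,126.4 kg.
v_e = Isp · g₀ = 282 × 9.80665 = 2765.5 m/s.
Using Δv = v_e ln(m₀/m_f): Δv = v_e · ln(231,000/33,126.4) = 2765.5 × ln(6.973) = 2765.5 × 1.9421 ≈ 5371 m/s.

Δv ≈ 5370 m/s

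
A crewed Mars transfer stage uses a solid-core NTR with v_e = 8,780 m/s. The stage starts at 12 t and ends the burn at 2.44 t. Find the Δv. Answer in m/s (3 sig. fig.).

Rocket equation: Δv = v_e · ln(m₀/m_f) = 8780.0 × ln(4.918) = 8780.0 × 1.5929 ≈ 13985.7 m/s.

Δv ≈ 14000 m/s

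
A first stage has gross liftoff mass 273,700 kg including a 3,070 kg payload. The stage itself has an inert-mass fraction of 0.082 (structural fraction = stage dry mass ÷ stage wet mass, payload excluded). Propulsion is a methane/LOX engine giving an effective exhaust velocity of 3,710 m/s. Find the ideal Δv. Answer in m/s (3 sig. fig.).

Stage wet mass = m₀ − payload = 273,700 − 3,070 = 270,630 kg.
Stage dry mass = ε × stage wet mass = 0.082 × 270,630 = 22,191.7 kg.
Burnout mass m_f = stage dry + payload = 22,191.7 + 3,070 = 25,261.7 kg.
Δv = v_e · ln(273,700/25,261.7) = 3710.0 × ln(10.83) = 3710.0 × 2.3827 ≈ 8840 m/s.

Δv ≈ 8840 m/s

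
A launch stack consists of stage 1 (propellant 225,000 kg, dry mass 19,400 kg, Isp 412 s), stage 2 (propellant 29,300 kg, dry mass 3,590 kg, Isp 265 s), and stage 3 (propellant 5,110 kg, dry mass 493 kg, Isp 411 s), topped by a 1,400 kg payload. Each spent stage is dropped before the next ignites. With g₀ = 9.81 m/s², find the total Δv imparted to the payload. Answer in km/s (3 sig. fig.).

Ignition mass of stage 1 = 225,000+19,400 + 29,300+3,590 + 5,110+493 + 1,400 = 284,293 kg.
Stage 1: m₀ = 284,293 kg, m_f = 284,293 − 225,000 = 59,293 kg; Δv = 412×9.81×ln(4.795) = 4041.7×1.5675 ≈ 6335 m/s.
Stage 2: m₀ = 39,893 kg, m_f = 39,893 − 29,300 = 10,593 kg; Δv = 265×9.81×ln(3.766) = 2599.7×1.3260 ≈ 3447 m/s.
Stage 3: m₀ = 7,003 kg, m_f = 7,003 − 5,110 = 1,893 kg; Δv = 411×9.81×ln(3.699) = 4031.9×1.3082 ≈ 5274 m/s.
Total Δv = 6335 + 3447 + 5274 = 15056 m/s.

Δv ≈ 15.1 km/s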